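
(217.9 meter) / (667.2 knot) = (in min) 0.01058. Check: 217.9 meter = 217.9 m. 1 knot = 0.51444444 m/s, so 667.2 knot = 667.2 * 0.51444444 = 343.23733 m/s. Combine: 217.9 m / 343.23733 m/s = 0.6348377 s. 1 min = 60 s, so 0.6348377 s = 0.6348377 / 60 = 0.010580628 min ≈ 0.01058 min (4 s.f.).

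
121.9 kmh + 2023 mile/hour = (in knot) 1 kmh = 0.27777778 m/s, so 121.9 kmh = 121.9 * 0.27777778 = 33.861111 m/s. 1 mile/hour = 0.44704 m/s, so 2023 mile/hour = 2023 * 0.44704 = 904.36192 m/s. Sum: 33.861111 + 904.36192 = 938.22303 m/s. 1 knot = 0.51444444 m/s, so 938.22303 m/s = 938.22303 / 0.51444444 = 1823.7597 knot ≈ 1824 knot (4 s.f.). Final answer: 1824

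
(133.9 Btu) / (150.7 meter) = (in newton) 937.4. Check: 1 Btu = 1055.0559 J, so 133.9 Btu = 133.9 * 1055.0559 = 141271.98 J. 150.7 meter = 150.7 m. Combine: 141271.98 J / 150.7 m = 937.43848 N. 937.43848 N = 937.43848 newton ≈ 937.4 newton (4 s.f.).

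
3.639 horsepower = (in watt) 1 horsepower = 745.69987 W, so 3.639 horsepower = 3.639 * 745.69987 = 2713.6018 W. 2713.6018 W = 2713.6018 watt ≈ 2714 watt (4 s.f.). Final answer: 2714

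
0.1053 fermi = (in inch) 1 fermi = 1e-15 m, so 0.1053 fermi = 0.1053 * 1e-15 = 1.053e-16 m. 1 inch = 0.0254 m, so 1.053e-16 m = 1.053e-16 / 0.0254 = 4.1456693e-15 inch ≈ 4.146e-15 inch (4 s.f.). Final answer: 4.146e-15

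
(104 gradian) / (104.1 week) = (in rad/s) 1 gradian = 0.015707963 rad, so 104 gradian = 104 * 0.015707963 = 1.6336282 rad. 1 week = 604800 s, so 104.1 week = 104.1 * 604800 = 62959680 s. Combine: 1.6336282 rad / 62959680 s = 2.5947212e-08 rad/s. Result: 2.5947212e-08 rad/s ≈ 2.595e-08 rad/s (4 s.f.). Final answer: 2.595e-08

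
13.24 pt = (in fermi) 1 pt = 0.00035277778 m, so 13.24 pt = 13.24 * 0.00035277778 = 0.0046707778 m. 1 fermi = 1e-15 m, so 0.0046707778 m = 0.0046707778 / 1e-15 = 4.6707778e+12 fermi ≈ 4.671e+12 fermi (4 s.f.). Final answer: 4.671e+12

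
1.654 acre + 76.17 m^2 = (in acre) 1.673. Check: 1 acre = 4046.8564 m^2, so 1.654 acre = 1.654 * 4046.8564 = 6693.5005 m^2. 76.17 m^2 is already in m^2. Sum: 6693.5005 + 76.17 = 6769.6705 m^2. 1 acre = 4046.8564 m^2, so 6769.6705 m^2 = 6769.6705 / 4046.8564 = 1.672822 acre ≈ 1.673 acre (4 s.f.).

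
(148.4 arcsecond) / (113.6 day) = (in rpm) 7e-10. Check: 1 arcsecond = 4.8481368e-06 rad, so 148.4 arcsecond = 148.4 * 4.8481368e-06 = 0.0007194635 rad. 1 day = 86400 s, so 113.6 day = 113.6 * 86400 = 9815040 s. Combine: 0.0007194635 rad / 9815040 s = 7.3302147e-11 rad/s. 1 rpm = 0.10471976 rad/s, so 7.3302147e-11 rad/s = 7.3302147e-11 / 0.10471976 = 6.9998394e-10 rpm ≈ 7e-10 rpm (4 s.f.).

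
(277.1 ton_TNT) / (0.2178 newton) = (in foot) 1 ton_TNT = 4.184e+09 J, so 277.1 ton_TNT = 277.1 * 4.184e+09 = 1.1593864e+12 J. 0.2178 newton = 0.2178 N. Combine: 1.1593864e+12 J / 0.2178 N = 5.3231699e+12 m. 1 foot = 0.3048 m, so 5.3231699e+12 m = 5.3231699e+12 / 0.3048 = 1.7464468e+13 foot ≈ 1.746e+13 foot (4 s.f.). Final answer: 1.746e+13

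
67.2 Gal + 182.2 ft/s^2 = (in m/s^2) 1 Gal = 0.01 m/s^2, so 67.2 Gal = 67.2 * 0.01 = 0.672 m/s^2. 1 ft/s^2 = 0.3048 m/s^2, so 182.2 ft/s^2 = 182.2 * 0.3048 = 55.53456 m/s^2. Sum: 0.672 + 55.53456 = 56.20656 m/s^2. Result: 56.20656 m/s^2 ≈ 56.21 m/s^2 (4 s.f.). Final answer: 56.21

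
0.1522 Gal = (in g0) 0.0001552. Check: 1 Gal = 0.01 m/s^2, so 0.1522 Gal = 0.1522 * 0.01 = 0.001522 m/s^2. 1 g0 = 9.80665 m/s^2, so 0.001522 m/s^2 = 0.001522 / 9.80665 = 0.00015520081 g0 ≈ 0.0001552 g0 (4 s.f.).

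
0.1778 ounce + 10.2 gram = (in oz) 1 ounce = 0.028349523 kg, so 0.1778 ounce = 0.1778 * 0.028349523 = 0.0050405452 kg. 1 gram = 0.001 kg, so 10.2 gram = 10.2 * 0.001 = 0.0102 kg. Sum: 0.0050405452 + 0.0102 = 0.015240545 kg. 1 oz = 0.028349523 kg, so 0.015240545 kg = 0.015240545 / 0.028349523 = 0.53759441 oz ≈ 0.5376 oz (4 s.f.). Final answer: 0.5376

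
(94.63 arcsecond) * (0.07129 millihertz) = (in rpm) 3.123e-07. Check: 1 arcsecond = 4.8481368e-06 rad, so 94.63 arcsecond = 94.63 * 4.8481368e-06 = 0.00045877919 rad. 1 millihertz = 0.001 Hz, so 0.07129 millihertz = 0.07129 * 0.001 = 7.129e-05 Hz. Combine: 0.00045877919 rad * 7.129e-05 Hz = 3.2706368e-08 rad/s. 1 rpm = 0.10471976 rad/s, so 3.2706368e-08 rad/s = 3.2706368e-08 / 0.10471976 = 3.1232281e-07 rpm ≈ 3.123e-07 rpm (4 s.f.).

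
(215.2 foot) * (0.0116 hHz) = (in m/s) 76.09. Check: 1 foot = 0.3048 m, so 215.2 foot = 215.2 * 0.3048 = 65.59296 m. 1 hHz = 100 Hz, so 0.0116 hHz = 0.0116 * 100 = 1.16 Hz. Combine: 65.59296 m * 1.16 Hz = 76.087834 m/s. Result: 76.087834 m/s ≈ 76.09 m/s (4 s.f.).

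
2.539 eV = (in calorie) 9.723e-20. Check: 1 eV = 1.6021766e-19 J, so 2.539 eV = 2.539 * 1.6021766e-19 = 4.0679265e-19 J. 1 calorie = 4.184 J, so 4.0679265e-19 J = 4.0679265e-19 / 4.184 = 9.7225776e-20 calorie ≈ 9.723e-20 calorie (4 s.f.).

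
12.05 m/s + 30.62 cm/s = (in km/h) 12.05 m/s is already in m/s. 1 cm/s = 0.01 m/s, so 30.62 cm/s = 30.62 * 0.01 = 0.3062 m/s. Sum: 12.05 + 0.3062 = 12.3562 m/s. 1 km/h = 0.27777778 m/s, so 12.3562 m/s = 12.3562 / 0.27777778 = 44.48232 km/h ≈ 44.48 km/h (4 s.f.). Final answer: 44.48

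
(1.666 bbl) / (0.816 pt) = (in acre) 1 bbl = 0.15898729 m^3, so 1.666 bbl = 1.666 * 0.15898729 = 0.26487283 m^3. 1 pt = 0.00035277778 m, so 0.816 pt = 0.816 * 0.00035277778 = 0.00028786667 m. Combine: 0.26487283 m^3 / 0.00028786667 m = 920.12332 m^2. 1 acre = 4046.8564 m^2, so 920.12332 m^2 = 920.12332 / 4046.8564 = 0.22736742 acre ≈ 0.2274 acre (4 s.f.). Final answer: 0.2274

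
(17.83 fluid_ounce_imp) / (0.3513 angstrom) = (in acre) 1 fluid_ounce_imp = 2.8413063e-05 m^3, so 17.83 fluid_ounce_imp = 17.83 * 2.8413063e-05 = 0.0005066049 m^3. 1 angstrom = 1e-10 m, so 0.3513 angstrom = 0.3513 * 1e-10 = 3.513e-11 m. Combine: 0.0005066049 m^3 / 3.513e-11 m = 14420863 m^2. 1 acre = 4046.8564 m^2, so 14420863 m^2 = 14420863 / 4046.8564 = 3563.4728 acre ≈ 3563 acre (4 s.f.). Final answer: 3563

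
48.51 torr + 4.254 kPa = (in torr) 1 torr = 133.32237 Pa, so 48.51 torr = 48.51 * 133.32237 = 6467.4681 Pa. 1 kPa = 1000 Pa, so 4.254 kPa = 4.254 * 1000 = 4254 Pa. Sum: 6467.4681 + 4254 = 10721.468 Pa. 1 torr = 133.32237 Pa, so 10721.468 Pa = 10721.468 / 133.32237 = 80.417624 torr ≈ 80.42 torr (4 s.f.). Final answer: 80.42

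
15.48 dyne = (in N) 0.0001548. Check: 1 dyne = 1e-05 N, so 15.48 dyne = 15.48 * 1e-05 = 0.0001548 N. Result: 0.0001548 N.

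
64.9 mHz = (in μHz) 6.49e+04. Check: 1 mHz = 0.001 Hz, so 64.9 mHz = 64.9 * 0.001 = 0.0649 Hz. 1 μHz = 1e-06 Hz, so 0.0649 Hz = 0.0649 / 1e-06 = 64900 μHz ≈ 6.49e+04 μHz (4 s.f.).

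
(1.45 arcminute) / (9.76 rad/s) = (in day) 1 arcminute = 0.00029088821 rad, so 1.45 arcminute = 1.45 * 0.00029088821 = 0.0004217879 rad. 9.76 rad/s is already in rad/s. Combine: 0.0004217879 rad / 9.76 rad/s = 4.3215974e-05 s. 1 day = 86400 s, so 4.3215974e-05 s = 4.3215974e-05 / 86400 = 5.0018488e-10 day ≈ 5.002e-10 day (4 s.f.). Final answer: 5.002e-10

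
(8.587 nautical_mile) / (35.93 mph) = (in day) 1 nautical_mile = 1852 m, so 8.587 nautical_mile = 8.587 * 1852 = 15903.124 m. 1 mph = 0.44704 m/s, so 35.93 mph = 35.93 * 0.44704 = 16.062147 m/s. Combine: 15903.124 m / 16.062147 m/s = 990.09951 s. 1 day = 86400 s, so 990.09951 s = 990.09951 / 86400 = 0.011459485 day ≈ 0.01146 day (4 s.f.). Final answer: 0.01146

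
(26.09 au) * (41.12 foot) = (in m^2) 4.892e+13. Check: 1 au = 1.4959787e+11 m, so 26.09 au = 26.09 * 1.4959787e+11 = 3.9030084e+12 m. 1 foot = 0.3048 m, so 41.12 foot = 41.12 * 0.3048 = 12.533376 m. Combine: 3.9030084e+12 m * 12.533376 m = 4.8917872e+13 m^2. Result: 4.8917872e+13 m^2 ≈ 4.892e+13 m^2 (4 s.f.).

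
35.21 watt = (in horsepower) 0.04722. Check: 35.21 watt = 35.21 W. 1 horsepower = 745.69987 W, so 35.21 W = 35.21 / 745.69987 = 0.047217388 horsepower ≈ 0.04722 horsepower (4 s.f.).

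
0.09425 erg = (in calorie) 2.253e-09. Check: 1 erg = 1e-07 J, so 0.09425 erg = 0.09425 * 1e-07 = 9.425e-09 J. 1 calorie = 4.184 J, so 9.425e-09 J = 9.425e-09 / 4.184 = 2.2526291e-09 calorie ≈ 2.253e-09 calorie (4 s.f.).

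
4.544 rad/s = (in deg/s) 1 deg/s = 0.017453293 rad/s, so 4.544 rad/s = 4.544 / 0.017453293 = 260.35202 deg/s ≈ 260.4 deg/s (4 s.f.). Final answer: 260.4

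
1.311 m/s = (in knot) 2.548. Check: 1 knot = 0.51444444 m/s, so 1.311 m/s = 1.311 / 0.51444444 = 2.5483801 knot ≈ 2.548 knot (4 s.f.).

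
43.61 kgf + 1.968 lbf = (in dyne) 4.364e+07. Check: 1 kgf = 9.80665 N, so 43.61 kgf = 43.61 * 9.80665 = 427.66801 N. 1 lbf = 4.4482216 N, so 1.968 lbf = 1.968 * 4.4482216 = 8.7541001 N. Sum: 427.66801 + 8.7541001 = 436.42211 N. 1 dyne = 1e-05 N, so 436.42211 N = 436.42211 / 1e-05 = 43642211 dyne ≈ 4.364e+07 dyne (4 s.f.).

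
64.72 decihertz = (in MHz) 6.472e-06. Check: 1 decihertz = 0.1 Hz, so 64.72 decihertz = 64.72 * 0.1 = 6.472 Hz. 1 MHz = 1000000 Hz, so 6.472 Hz = 6.472 / 1000000 = 6.472e-06 MHz.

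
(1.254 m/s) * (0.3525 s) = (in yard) 1.254 m/s is already in m/s. 0.3525 s is already in s. Combine: 1.254 m/s * 0.3525 s = 0.442035 m. 1 yard = 0.9144 m, so 0.442035 m = 0.442035 / 0.9144 = 0.48341535 yard ≈ 0.4834 yard (4 s.f.). Final answer: 0.4834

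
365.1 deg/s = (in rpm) 1 deg/s = 0.017453293 rad/s, so 365.1 deg/s = 365.1 * 0.017453293 = 6.3721971 rad/s. 1 rpm = 0.10471976 rad/s, so 6.3721971 rad/s = 6.3721971 / 0.10471976 = 60.85 rpm. Final answer: 60.85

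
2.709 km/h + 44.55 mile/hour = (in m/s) 20.67. Check: 1 km/h = 0.27777778 m/s, so 2.709 km/h = 2.709 * 0.27777778 = 0.7525 m/s. 1 mile/hour = 0.44704 m/s, so 44.55 mile/hour = 44.55 * 0.44704 = 19.915632 m/s. Sum: 0.7525 + 19.915632 = 20.668132 m/s. Result: 20.668132 m/s ≈ 20.67 m/s (4 s.f.).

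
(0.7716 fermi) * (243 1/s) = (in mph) 4.194e-13. Check: 1 fermi = 1e-15 m, so 0.7716 fermi = 0.7716 * 1e-15 = 7.716e-16 m. 243 1/s = 243 Hz. Combine: 7.716e-16 m * 243 Hz = 1.874988e-13 m/s. 1 mph = 0.44704 m/s, so 1.874988e-13 m/s = 1.874988e-13 / 0.44704 = 4.1942287e-13 mph ≈ 4.194e-13 mph (4 s.f.).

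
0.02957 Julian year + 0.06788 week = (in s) 1 Julian year = 31557600 s, so 0.02957 Julian year = 0.02957 * 31557600 = 933158.23 s. 1 week = 604800 s, so 0.06788 week = 0.06788 * 604800 = 41053.824 s. Sum: 933158.23 + 41053.824 = 974212.06 s. Result: 974212.06 s ≈ 9.742e+05 s (4 s.f.). Final answer: 9.742e+05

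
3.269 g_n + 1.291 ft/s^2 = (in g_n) 1 g_n = 9.80665 m/s^2, so 3.269 g_n = 3.269 * 9.80665 = 32.057939 m/s^2. 1 ft/s^2 = 0.3048 m/s^2, so 1.291 ft/s^2 = 1.291 * 0.3048 = 0.3934968 m/s^2. Sum: 32.057939 + 0.3934968 = 32.451436 m/s^2. 1 g_n = 9.80665 m/s^2, so 32.451436 m/s^2 = 32.451436 / 9.80665 = 3.3091255 g_n ≈ 3.309 g_n (4 s.f.). Final answer: 3.309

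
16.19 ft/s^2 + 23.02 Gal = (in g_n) 1 ft/s^2 = 0.3048 m/s^2, so 16.19 ft/s^2 = 16.19 * 0.3048 = 4.934712 m/s^2. 1 Gal = 0.01 m/s^2, so 23.02 Gal = 23.02 * 0.01 = 0.2302 m/s^2. Sum: 4.934712 + 0.2302 = 5.164912 m/s^2. 1 g_n = 9.80665 m/s^2, so 5.164912 m/s^2 = 5.164912 / 9.80665 = 0.52667445 g_n ≈ 0.5267 g_n (4 s.f.). Final answer: 0.5267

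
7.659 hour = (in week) 1 hour = 3600 s, so 7.659 hour = 7.659 * 3600 = 27572.4 s. 1 week = 604800 s, so 27572.4 s = 27572.4 / 604800 = 0.045589286 week ≈ 0.04559 week (4 s.f.). Final answer: 0.04559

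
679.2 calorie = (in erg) 1 calorie = 4.184 J, so 679.2 calorie = 679.2 * 4.184 = 2841.7728 J. 1 erg = 1e-07 J, so 2841.7728 J = 2841.7728 / 1e-07 = 2.8417728e+10 erg ≈ 2.842e+10 erg (4 s.f.). Final answer: 2.842e+10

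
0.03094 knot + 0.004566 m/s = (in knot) 0.03982. Check: 1 knot = 0.51444444 m/s, so 0.03094 knot = 0.03094 * 0.51444444 = 0.015916911 m/s. 0.004566 m/s is already in m/s. Sum: 0.015916911 + 0.004566 = 0.020482911 m/s. 1 knot = 0.51444444 m/s, so 0.020482911 m/s = 0.020482911 / 0.51444444 = 0.039815594 knot ≈ 0.03982 knot (4 s.f.).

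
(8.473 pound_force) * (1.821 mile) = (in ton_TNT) 2.64e-05. Check: 1 pound_force = 4.4482216 N, so 8.473 pound_force = 8.473 * 4.4482216 = 37.689782 N. 1 mile = 1609.344 m, so 1.821 mile = 1.821 * 1609.344 = 2930.6154 m. Combine: 37.689782 N * 2930.6154 m = 110454.26 J. 1 ton_TNT = 4.184e+09 J, so 110454.26 J = 110454.26 / 4.184e+09 = 2.6399201e-05 ton_TNT ≈ 2.64e-05 ton_TNT (4 s.f.).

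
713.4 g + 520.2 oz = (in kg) 1 g = 0.001 kg, so 713.4 g = 713.4 * 0.001 = 0.7134 kg. 1 oz = 0.028349523 kg, so 520.2 oz = 520.2 * 0.028349523 = 14.747422 kg. Sum: 0.7134 + 14.747422 = 15.460822 kg. Result: 15.460822 kg ≈ 15.46 kg (4 s.f.). Final answer: 15.46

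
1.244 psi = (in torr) 64.33. Check: 1 psi = 6894.7573 Pa, so 1.244 psi = 1.244 * 6894.7573 = 8577.0781 Pa. 1 torr = 133.32237 Pa, so 8577.0781 Pa = 8577.0781 / 133.32237 = 64.333376 torr ≈ 64.33 torr (4 s.f.).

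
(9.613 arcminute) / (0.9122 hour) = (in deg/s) 4.879e-05. Check: 1 arcminute = 0.00029088821 rad, so 9.613 arcminute = 9.613 * 0.00029088821 = 0.0027963083 rad. 1 hour = 3600 s, so 0.9122 hour = 0.9122 * 3600 = 3283.92 s. Combine: 0.0027963083 rad / 3283.92 s = 8.5151537e-07 rad/s. 1 deg/s = 0.017453293 rad/s, so 8.5151537e-07 rad/s = 8.5151537e-07 / 0.017453293 = 4.8788237e-05 deg/s ≈ 4.879e-05 deg/s (4 s.f.).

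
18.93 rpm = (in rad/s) 1.982. Check: 1 rpm = 0.10471976 rad/s, so 18.93 rpm = 18.93 * 0.10471976 = 1.982345 rad/s. Result: 1.982345 rad/s ≈ 1.982 rad/s (4 s.f.).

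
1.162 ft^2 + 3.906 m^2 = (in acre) 1 ft^2 = 0.09290304 m^2, so 1.162 ft^2 = 1.162 * 0.09290304 = 0.10795333 m^2. 3.906 m^2 is already in m^2. Sum: 0.10795333 + 3.906 = 4.0139533 m^2. 1 acre = 4046.8564 m^2, so 4.0139533 m^2 = 4.0139533 / 4046.8564 = 0.00099186947 acre ≈ 0.0009919 acre (4 s.f.). Final answer: 0.0009919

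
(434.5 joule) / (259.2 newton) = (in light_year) 1.772e-16. Check: 434.5 joule = 434.5 J. 259.2 newton = 259.2 N. Combine: 434.5 J / 259.2 N = 1.6763117 m. 1 light_year = 9.4607305e+15 m, so 1.6763117 m = 1.6763117 / 9.4607305e+15 = 1.7718629e-16 light_year ≈ 1.772e-16 light_year (4 s.f.).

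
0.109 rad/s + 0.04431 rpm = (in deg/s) 6.511. Check: 0.109 rad/s is already in rad/s. 1 rpm = 0.10471976 rad/s, so 0.04431 rpm = 0.04431 * 0.10471976 = 0.0046401323 rad/s. Sum: 0.109 + 0.0046401323 = 0.11364013 rad/s. 1 deg/s = 0.017453293 rad/s, so 0.11364013 rad/s = 0.11364013 / 0.017453293 = 6.5111 deg/s ≈ 6.511 deg/s (4 s.f.).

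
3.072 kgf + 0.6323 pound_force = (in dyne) 3.294e+06. Check: 1 kgf = 9.80665 N, so 3.072 kgf = 3.072 * 9.80665 = 30.126029 N. 1 pound_force = 4.4482216 N, so 0.6323 pound_force = 0.6323 * 4.4482216 = 2.8126105 N. Sum: 30.126029 + 2.8126105 = 32.938639 N. 1 dyne = 1e-05 N, so 32.938639 N = 32.938639 / 1e-05 = 3293863.9 dyne ≈ 3.294e+06 dyne (4 s.f.).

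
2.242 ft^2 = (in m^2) 1 ft^2 = 0.09290304 m^2, so 2.242 ft^2 = 2.242 * 0.09290304 = 0.20828862 m^2. Result: 0.20828862 m^2 ≈ 0.2083 m^2 (4 s.f.). Final answer: 0.2083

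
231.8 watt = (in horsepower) 0.3108. Check: 231.8 watt = 231.8 W. 1 horsepower = 745.69987 W, so 231.8 W = 231.8 / 745.69987 = 0.31084892 horsepower ≈ 0.3108 horsepower (4 s.f.).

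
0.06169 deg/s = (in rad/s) 1 deg/s = 0.017453293 rad/s, so 0.06169 deg/s = 0.06169 * 0.017453293 = 0.0010766936 rad/s. Result: 0.0010766936 rad/s ≈ 0.001077 rad/s (4 s.f.). Final answer: 0.001077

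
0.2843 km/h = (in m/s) 1 km/h = 0.27777778 m/s, so 0.2843 km/h = 0.2843 * 0.27777778 = 0.078972222 m/s. Result: 0.078972222 m/s ≈ 0.07897 m/s (4 s.f.). Final answer: 0.07897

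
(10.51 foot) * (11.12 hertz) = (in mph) 1 foot = 0.3048 m, so 10.51 foot = 10.51 * 0.3048 = 3.203448 m. 11.12 hertz = 11.12 Hz. Combine: 3.203448 m * 11.12 Hz = 35.622342 m/s. 1 mph = 0.44704 m/s, so 35.622342 m/s = 35.622342 / 0.44704 = 79.684909 mph ≈ 79.68 mph (4 s.f.). Final answer: 79.68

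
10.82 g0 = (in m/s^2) 106.1. Check: 1 g0 = 9.80665 m/s^2, so 10.82 g0 = 10.82 * 9.80665 = 106.10795 m/s^2. Result: 106.10795 m/s^2 ≈ 106.1 m/s^2 (4 s.f.).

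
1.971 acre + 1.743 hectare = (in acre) 6.278. Check: 1 acre = 4046.8564 m^2, so 1.971 acre = 1.971 * 4046.8564 = 7976.354 m^2. 1 hectare = 10000 m^2, so 1.743 hectare = 1.743 * 10000 = 17430 m^2. Sum: 7976.354 + 17430 = 25406.354 m^2. 1 acre = 4046.8564 m^2, so 25406.354 m^2 = 25406.354 / 4046.8564 = 6.2780468 acre ≈ 6.278 acre (4 s.f.).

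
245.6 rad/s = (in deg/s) 1.407e+04. Check: 1 deg/s = 0.017453293 rad/s, so 245.6 rad/s = 245.6 / 0.017453293 = 14071.843 deg/s ≈ 1.407e+04 deg/s (4 s.f.).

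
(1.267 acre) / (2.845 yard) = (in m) 1 acre = 4046.8564 m^2, so 1.267 acre = 1.267 * 4046.8564 = 5127.3671 m^2. 1 yard = 0.9144 m, so 2.845 yard = 2.845 * 0.9144 = 2.601468 m. Combine: 5127.3671 m^2 / 2.601468 m = 1970.9514 m. Result: 1970.9514 m ≈ 1971 m (4 s.f.). Final answer: 1971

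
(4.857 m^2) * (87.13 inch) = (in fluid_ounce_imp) 3.783e+05. Check: 4.857 m^2 is already in m^2. 1 inch = 0.0254 m, so 87.13 inch = 87.13 * 0.0254 = 2.213102 m. Combine: 4.857 m^2 * 2.213102 m = 10.749036 m^3. 1 fluid_ounce_imp = 2.8413063e-05 m^3, so 10.749036 m^3 = 10.749036 / 2.8413063e-05 = 378313.19 fluid_ounce_imp ≈ 3.783e+05 fluid_ounce_imp (4 s.f.).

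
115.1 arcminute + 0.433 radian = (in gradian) 1 arcminute = 0.00029088821 rad, so 115.1 arcminute = 115.1 * 0.00029088821 = 0.033481233 rad. 0.433 radian = 0.433 rad. Sum: 0.033481233 + 0.433 = 0.46648123 rad. 1 gradian = 0.015707963 rad, so 0.46648123 rad = 0.46648123 / 0.015707963 = 29.697118 gradian ≈ 29.7 gradian (4 s.f.). Final answer: 29.7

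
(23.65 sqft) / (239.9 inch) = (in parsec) 1.169e-17. Check: 1 sqft = 0.09290304 m^2, so 23.65 sqft = 23.65 * 0.09290304 = 2.1971569 m^2. 1 inch = 0.0254 m, so 239.9 inch = 239.9 * 0.0254 = 6.09346 m. Combine: 2.1971569 m^2 / 6.09346 m = 0.36057624 m. 1 parsec = 3.0856776e+16 m, so 0.36057624 m = 0.36057624 / 3.0856776e+16 = 1.168548e-17 parsec ≈ 1.169e-17 parsec (4 s.f.).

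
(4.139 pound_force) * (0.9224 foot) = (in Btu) 1 pound_force = 4.4482216 N, so 4.139 pound_force = 4.139 * 4.4482216 = 18.411189 N. 1 foot = 0.3048 m, so 0.9224 foot = 0.9224 * 0.3048 = 0.28114752 m. Combine: 18.411189 N * 0.28114752 m = 5.1762602 J. 1 Btu = 1055.0559 J, so 5.1762602 J = 5.1762602 / 1055.0559 = 0.004906148 Btu ≈ 0.004906 Btu (4 s.f.). Final answer: 0.004906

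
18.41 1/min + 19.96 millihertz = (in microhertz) 3.268e+05. Check: 1 1/min = 0.016666667 Hz, so 18.41 1/min = 18.41 * 0.016666667 = 0.30683333 Hz. 1 millihertz = 0.001 Hz, so 19.96 millihertz = 19.96 * 0.001 = 0.01996 Hz. Sum: 0.30683333 + 0.01996 = 0.32679333 Hz. 1 microhertz = 1e-06 Hz, so 0.32679333 Hz = 0.32679333 / 1e-06 = 326793.33 microhertz ≈ 3.268e+05 microhertz (4 s.f.).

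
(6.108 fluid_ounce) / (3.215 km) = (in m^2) 5.619e-08. Check: 1 fluid_ounce = 2.957353e-05 m^3, so 6.108 fluid_ounce = 6.108 * 2.957353e-05 = 0.00018063512 m^3. 1 km = 1000 m, so 3.215 km = 3.215 * 1000 = 3215 m. Combine: 0.00018063512 m^3 / 3215 m = 5.6185107e-08 m^2. Result: 5.6185107e-08 m^2 ≈ 5.619e-08 m^2 (4 s.f.).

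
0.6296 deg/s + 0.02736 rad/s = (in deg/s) 1 deg/s = 0.017453293 rad/s, so 0.6296 deg/s = 0.6296 * 0.017453293 = 0.010988593 rad/s. 0.02736 rad/s is already in rad/s. Sum: 0.010988593 + 0.02736 = 0.038348593 rad/s. 1 deg/s = 0.017453293 rad/s, so 0.038348593 rad/s = 0.038348593 / 0.017453293 = 2.1972125 deg/s ≈ 2.197 deg/s (4 s.f.). Final answer: 2.197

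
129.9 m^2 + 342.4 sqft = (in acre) 129.9 m^2 is already in m^2. 1 sqft = 0.09290304 m^2, so 342.4 sqft = 342.4 * 0.09290304 = 31.810001 m^2. Sum: 129.9 + 31.810001 = 161.71 m^2. 1 acre = 4046.8564 m^2, so 161.71 m^2 = 161.71 / 4046.8564 = 0.039959411 acre ≈ 0.03996 acre (4 s.f.). Final answer: 0.03996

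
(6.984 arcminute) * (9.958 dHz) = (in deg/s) 1 arcminute = 0.00029088821 rad, so 6.984 arcminute = 6.984 * 0.00029088821 = 0.0020315632 rad. 1 dHz = 0.1 Hz, so 9.958 dHz = 9.958 * 0.1 = 0.9958 Hz. Combine: 0.0020315632 rad * 0.9958 Hz = 0.0020230307 rad/s. 1 deg/s = 0.017453293 rad/s, so 0.0020230307 rad/s = 0.0020230307 / 0.017453293 = 0.11591112 deg/s ≈ 0.1159 deg/s (4 s.f.). Final answer: 0.1159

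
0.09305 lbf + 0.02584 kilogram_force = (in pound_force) 0.15. Check: 1 lbf = 4.4482216 N, so 0.09305 lbf = 0.09305 * 4.4482216 = 0.41390702 N. 1 kilogram_force = 9.80665 N, so 0.02584 kilogram_force = 0.02584 * 9.80665 = 0.25340384 N. Sum: 0.41390702 + 0.25340384 = 0.66731086 N. 1 pound_force = 4.4482216 N, so 0.66731086 N = 0.66731086 / 4.4482216 = 0.15001745 pound_force ≈ 0.15 pound_force (4 s.f.).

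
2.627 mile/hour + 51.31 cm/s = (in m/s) 1 mile/hour = 0.44704 m/s, so 2.627 mile/hour = 2.627 * 0.44704 = 1.1743741 m/s. 1 cm/s = 0.01 m/s, so 51.31 cm/s = 51.31 * 0.01 = 0.5131 m/s. Sum: 1.1743741 + 0.5131 = 1.6874741 m/s. Result: 1.6874741 m/s ≈ 1.687 m/s (4 s.f.). Final answer: 1.687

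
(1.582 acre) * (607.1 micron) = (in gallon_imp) 855. Check: 1 acre = 4046.8564 m^2, so 1.582 acre = 1.582 * 4046.8564 = 6402.1269 m^2. 1 micron = 1e-06 m, so 607.1 micron = 607.1 * 1e-06 = 0.0006071 m. Combine: 6402.1269 m^2 * 0.0006071 m = 3.8867312 m^3. 1 gallon_imp = 0.00454609 m^3, so 3.8867312 m^3 = 3.8867312 / 0.00454609 = 854.96134 gallon_imp ≈ 855 gallon_imp (4 s.f.).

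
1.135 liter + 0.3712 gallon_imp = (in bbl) 0.01775. Check: 1 liter = 0.001 m^3, so 1.135 liter = 1.135 * 0.001 = 0.001135 m^3. 1 gallon_imp = 0.00454609 m^3, so 0.3712 gallon_imp = 0.3712 * 0.00454609 = 0.0016875086 m^3. Sum: 0.001135 + 0.0016875086 = 0.0028225086 m^3. 1 bbl = 0.15898729 m^3, so 0.0028225086 m^3 = 0.0028225086 / 0.15898729 = 0.017753045 bbl ≈ 0.01775 bbl (4 s.f.).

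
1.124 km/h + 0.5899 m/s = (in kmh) 1 km/h = 0.27777778 m/s, so 1.124 km/h = 1.124 * 0.27777778 = 0.31222222 m/s. 0.5899 m/s is already in m/s. Sum: 0.31222222 + 0.5899 = 0.90212222 m/s. 1 kmh = 0.27777778 m/s, so 0.90212222 m/s = 0.90212222 / 0.27777778 = 3.24764 kmh ≈ 3.248 kmh (4 s.f.). Final answer: 3.248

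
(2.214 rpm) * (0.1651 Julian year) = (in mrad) 1 rpm = 0.10471976 rad/s, so 2.214 rpm = 2.214 * 0.10471976 = 0.23184954 rad/s. 1 Julian year = 31557600 s, so 0.1651 Julian year = 0.1651 * 31557600 = 5210159.8 s. Combine: 0.23184954 rad/s * 5210159.8 s = 1207973.1 rad. 1 mrad = 0.001 rad, so 1207973.1 rad = 1207973.1 / 0.001 = 1.2079731e+09 mrad ≈ 1.208e+09 mrad (4 s.f.). Final answer: 1.208e+09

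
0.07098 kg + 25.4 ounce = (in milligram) 7.911e+05. Check: 0.07098 kg is already in kg. 1 ounce = 0.028349523 kg, so 25.4 ounce = 25.4 * 0.028349523 = 0.72007789 kg. Sum: 0.07098 + 0.72007789 = 0.79105789 kg. 1 milligram = 1e-06 kg, so 0.79105789 kg = 0.79105789 / 1e-06 = 791057.89 milligram ≈ 7.911e+05 milligram (4 s.f.).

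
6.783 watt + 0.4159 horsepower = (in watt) 316.9. Check: 6.783 watt = 6.783 W. 1 horsepower = 745.69987 W, so 0.4159 horsepower = 0.4159 * 745.69987 = 310.13658 W. Sum: 6.783 + 310.13658 = 316.91958 W. 316.91958 W = 316.91958 watt ≈ 316.9 watt (4 s.f.).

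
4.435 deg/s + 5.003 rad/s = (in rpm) 1 deg/s = 0.017453293 rad/s, so 4.435 deg/s = 4.435 * 0.017453293 = 0.077405352 rad/s. 5.003 rad/s is already in rad/s. Sum: 0.077405352 + 5.003 = 5.0804054 rad/s. 1 rpm = 0.10471976 rad/s, so 5.0804054 rad/s = 5.0804054 / 0.10471976 = 48.514297 rpm ≈ 48.51 rpm (4 s.f.). Final answer: 48.51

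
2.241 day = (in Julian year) 0.006136. Check: 1 day = 86400 s, so 2.241 day = 2.241 * 86400 = 193622.4 s. 1 Julian year = 31557600 s, so 193622.4 s = 193622.4 / 31557600 = 0.0061355236 Julian year ≈ 0.006136 Julian year (4 s.f.).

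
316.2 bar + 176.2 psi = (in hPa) 1 bar = 100000 Pa, so 316.2 bar = 316.2 * 100000 = 31620000 Pa. 1 psi = 6894.7573 Pa, so 176.2 psi = 176.2 * 6894.7573 = 1214856.2 Pa. Sum: 31620000 + 1214856.2 = 32834856 Pa. 1 hPa = 100 Pa, so 32834856 Pa = 32834856 / 100 = 328348.56 hPa ≈ 3.283e+05 hPa (4 s.f.). Final answer: 3.283e+05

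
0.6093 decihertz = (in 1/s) 0.06093. Check: 1 decihertz = 0.1 Hz, so 0.6093 decihertz = 0.6093 * 0.1 = 0.06093 Hz. 0.06093 Hz = 0.06093 1/s.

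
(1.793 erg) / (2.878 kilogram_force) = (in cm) 1 erg = 1e-07 J, so 1.793 erg = 1.793 * 1e-07 = 1.793e-07 J. 1 kilogram_force = 9.80665 N, so 2.878 kilogram_force = 2.878 * 9.80665 = 28.223539 N. Combine: 1.793e-07 J / 28.223539 N = 6.3528533e-09 m. 1 cm = 0.01 m, so 6.3528533e-09 m = 6.3528533e-09 / 0.01 = 6.3528533e-07 cm ≈ 6.353e-07 cm (4 s.f.). Final answer: 6.353e-07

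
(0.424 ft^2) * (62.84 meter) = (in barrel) 1 ft^2 = 0.09290304 m^2, so 0.424 ft^2 = 0.424 * 0.09290304 = 0.039390889 m^2. 62.84 meter = 62.84 m. Combine: 0.039390889 m^2 * 62.84 m = 2.4753235 m^3. 1 barrel = 0.15898729 m^3, so 2.4753235 m^3 = 2.4753235 / 0.15898729 = 15.569316 barrel ≈ 15.57 barrel (4 s.f.). Final answer: 15.57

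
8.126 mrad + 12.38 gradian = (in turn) 1 mrad = 0.001 rad, so 8.126 mrad = 8.126 * 0.001 = 0.008126 rad. 1 gradian = 0.015707963 rad, so 12.38 gradian = 12.38 * 0.015707963 = 0.19446459 rad. Sum: 0.008126 + 0.19446459 = 0.20259059 rad. 1 turn = 6.2831853 rad, so 0.20259059 rad = 0.20259059 / 6.2831853 = 0.032243293 turn ≈ 0.03224 turn (4 s.f.). Final answer: 0.03224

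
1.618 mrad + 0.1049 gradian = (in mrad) 3.266. Check: 1 mrad = 0.001 rad, so 1.618 mrad = 1.618 * 0.001 = 0.001618 rad. 1 gradian = 0.015707963 rad, so 0.1049 gradian = 0.1049 * 0.015707963 = 0.0016477653 rad. Sum: 0.001618 + 0.0016477653 = 0.0032657653 rad. 1 mrad = 0.001 rad, so 0.0032657653 rad = 0.0032657653 / 0.001 = 3.2657653 mrad ≈ 3.266 mrad (4 s.f.).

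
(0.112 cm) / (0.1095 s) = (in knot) 1 cm = 0.01 m, so 0.112 cm = 0.112 * 0.01 = 0.00112 m. 0.1095 s is already in s. Combine: 0.00112 m / 0.1095 s = 0.010228311 m/s. 1 knot = 0.51444444 m/s, so 0.010228311 m/s = 0.010228311 / 0.51444444 = 0.019882245 knot ≈ 0.01988 knot (4 s.f.). Final answer: 0.01988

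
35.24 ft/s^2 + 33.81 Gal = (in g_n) 1 ft/s^2 = 0.3048 m/s^2, so 35.24 ft/s^2 = 35.24 * 0.3048 = 10.741152 m/s^2. 1 Gal = 0.01 m/s^2, so 33.81 Gal = 33.81 * 0.01 = 0.3381 m/s^2. Sum: 10.741152 + 0.3381 = 11.079252 m/s^2. 1 g_n = 9.80665 m/s^2, so 11.079252 m/s^2 = 11.079252 / 9.80665 = 1.1297693 g_n ≈ 1.13 g_n (4 s.f.). Final answer: 1.13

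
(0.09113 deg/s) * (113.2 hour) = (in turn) 1 deg/s = 0.017453293 rad/s, so 0.09113 deg/s = 0.09113 * 0.017453293 = 0.0015905185 rad/s. 1 hour = 3600 s, so 113.2 hour = 113.2 * 3600 = 407520 s. Combine: 0.0015905185 rad/s * 407520 s = 648.16812 rad. 1 turn = 6.2831853 rad, so 648.16812 rad = 648.16812 / 6.2831853 = 103.15916 turn ≈ 103.2 turn (4 s.f.). Final answer: 103.2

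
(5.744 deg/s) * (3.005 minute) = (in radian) 18.08. Check: 1 deg/s = 0.017453293 rad/s, so 5.744 deg/s = 5.744 * 0.017453293 = 0.10025171 rad/s. 1 minute = 60 s, so 3.005 minute = 3.005 * 60 = 180.3 s. Combine: 0.10025171 rad/s * 180.3 s = 18.075384 rad. 18.075384 rad = 18.075384 radian ≈ 18.08 radian (4 s.f.).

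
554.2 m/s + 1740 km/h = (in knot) 554.2 m/s is already in m/s. 1 km/h = 0.27777778 m/s, so 1740 km/h = 1740 * 0.27777778 = 483.33333 m/s. Sum: 554.2 + 483.33333 = 1037.5333 m/s. 1 knot = 0.51444444 m/s, so 1037.5333 m/s = 1037.5333 / 0.51444444 = 2016.8035 knot ≈ 2017 knot (4 s.f.). Final answer: 2017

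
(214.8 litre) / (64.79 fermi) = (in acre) 1 litre = 0.001 m^3, so 214.8 litre = 214.8 * 0.001 = 0.2148 m^3. 1 fermi = 1e-15 m, so 64.79 fermi = 64.79 * 1e-15 = 6.479e-14 m. Combine: 0.2148 m^3 / 6.479e-14 m = 3.3153264e+12 m^2. 1 acre = 4046.8564 m^2, so 3.3153264e+12 m^2 = 3.3153264e+12 / 4046.8564 = 8.19235e+08 acre ≈ 8.192e+08 acre (4 s.f.). Final answer: 8.192e+08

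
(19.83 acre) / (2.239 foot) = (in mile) 73.07. Check: 1 acre = 4046.8564 m^2, so 19.83 acre = 19.83 * 4046.8564 = 80249.163 m^2. 1 foot = 0.3048 m, so 2.239 foot = 2.239 * 0.3048 = 0.6824472 m. Combine: 80249.163 m^2 / 0.6824472 m = 117590.29 m. 1 mile = 1609.344 m, so 117590.29 m = 117590.29 / 1609.344 = 73.067218 mile ≈ 73.07 mile (4 s.f.).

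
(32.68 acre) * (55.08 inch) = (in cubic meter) 1.85e+05. Check: 1 acre = 4046.8564 m^2, so 32.68 acre = 32.68 * 4046.8564 = 132251.27 m^2. 1 inch = 0.0254 m, so 55.08 inch = 55.08 * 0.0254 = 1.399032 m. Combine: 132251.27 m^2 * 1.399032 m = 185023.76 m^3. 185023.76 m^3 = 185023.76 cubic meter ≈ 1.85e+05 cubic meter (4 s.f.).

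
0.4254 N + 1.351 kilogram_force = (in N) 13.67. Check: 0.4254 N is already in N. 1 kilogram_force = 9.80665 N, so 1.351 kilogram_force = 1.351 * 9.80665 = 13.248784 N. Sum: 0.4254 + 13.248784 = 13.674184 N. Result: 13.674184 N ≈ 13.67 N (4 s.f.).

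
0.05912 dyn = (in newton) 1 dyn = 1e-05 N, so 0.05912 dyn = 0.05912 * 1e-05 = 5.912e-07 N. 5.912e-07 N = 5.912e-07 newton. Final answer: 5.912e-07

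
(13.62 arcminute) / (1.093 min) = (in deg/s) 0.003461. Check: 1 arcminute = 0.00029088821 rad, so 13.62 arcminute = 13.62 * 0.00029088821 = 0.0039618974 rad. 1 min = 60 s, so 1.093 min = 1.093 * 60 = 65.58 s. Combine: 0.0039618974 rad / 65.58 s = 6.0413196e-05 rad/s. 1 deg/s = 0.017453293 rad/s, so 6.0413196e-05 rad/s = 6.0413196e-05 / 0.017453293 = 0.0034614212 deg/s ≈ 0.003461 deg/s (4 s.f.).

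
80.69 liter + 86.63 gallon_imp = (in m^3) 1 liter = 0.001 m^3, so 80.69 liter = 80.69 * 0.001 = 0.08069 m^3. 1 gallon_imp = 0.00454609 m^3, so 86.63 gallon_imp = 86.63 * 0.00454609 = 0.39382778 m^3. Sum: 0.08069 + 0.39382778 = 0.47451778 m^3. Result: 0.47451778 m^3 ≈ 0.4745 m^3 (4 s.f.). Final answer: 0.4745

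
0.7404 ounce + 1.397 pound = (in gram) 654.7. Check: 1 ounce = 0.028349523 kg, so 0.7404 ounce = 0.7404 * 0.028349523 = 0.020989987 kg. 1 pound = 0.45359237 kg, so 1.397 pound = 1.397 * 0.45359237 = 0.63366854 kg. Sum: 0.020989987 + 0.63366854 = 0.65465853 kg. 1 gram = 0.001 kg, so 0.65465853 kg = 0.65465853 / 0.001 = 654.65853 gram ≈ 654.7 gram (4 s.f.).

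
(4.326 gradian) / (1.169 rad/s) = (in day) 1 gradian = 0.015707963 rad, so 4.326 gradian = 4.326 * 0.015707963 = 0.067952649 rad. 1.169 rad/s is already in rad/s. Combine: 0.067952649 rad / 1.169 rad/s = 0.05812887 s. 1 day = 86400 s, so 0.05812887 s = 0.05812887 / 86400 = 6.7278785e-07 day ≈ 6.728e-07 day (4 s.f.). Final answer: 6.728e-07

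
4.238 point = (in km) 1 point = 0.00035277778 m, so 4.238 point = 4.238 * 0.00035277778 = 0.0014950722 m. 1 km = 1000 m, so 0.0014950722 m = 0.0014950722 / 1000 = 1.4950722e-06 km ≈ 1.495e-06 km (4 s.f.). Final answer: 1.495e-06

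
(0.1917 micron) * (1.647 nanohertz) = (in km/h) 1.137e-15. Check: 1 micron = 1e-06 m, so 0.1917 micron = 0.1917 * 1e-06 = 1.917e-07 m. 1 nanohertz = 1e-09 Hz, so 1.647 nanohertz = 1.647 * 1e-09 = 1.647e-09 Hz. Combine: 1.917e-07 m * 1.647e-09 Hz = 3.157299e-16 m/s. 1 km/h = 0.27777778 m/s, so 3.157299e-16 m/s = 3.157299e-16 / 0.27777778 = 1.1366276e-15 km/h ≈ 1.137e-15 km/h (4 s.f.).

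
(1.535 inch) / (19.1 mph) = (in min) 7.61e-05. Check: 1 inch = 0.0254 m, so 1.535 inch = 1.535 * 0.0254 = 0.038989 m. 1 mph = 0.44704 m/s, so 19.1 mph = 19.1 * 0.44704 = 8.538464 m/s. Combine: 0.038989 m / 8.538464 m/s = 0.004566278 s. 1 min = 60 s, so 0.004566278 s = 0.004566278 / 60 = 7.6104633e-05 min ≈ 7.61e-05 min (4 s.f.).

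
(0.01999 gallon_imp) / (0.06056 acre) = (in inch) 1 gallon_imp = 0.00454609 m^3, so 0.01999 gallon_imp = 0.01999 * 0.00454609 = 9.0876339e-05 m^3. 1 acre = 4046.8564 m^2, so 0.06056 acre = 0.06056 * 4046.8564 = 245.07762 m^2. Combine: 9.0876339e-05 m^3 / 245.07762 m^2 = 3.7080635e-07 m. 1 inch = 0.0254 m, so 3.7080635e-07 m = 3.7080635e-07 / 0.0254 = 1.4598675e-05 inch ≈ 1.46e-05 inch (4 s.f.). Final answer: 1.46e-05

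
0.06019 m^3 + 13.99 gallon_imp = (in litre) 0.06019 m^3 is already in m^3. 1 gallon_imp = 0.00454609 m^3, so 13.99 gallon_imp = 13.99 * 0.00454609 = 0.063599799 m^3. Sum: 0.06019 + 0.063599799 = 0.1237898 m^3. 1 litre = 0.001 m^3, so 0.1237898 m^3 = 0.1237898 / 0.001 = 123.7898 litre ≈ 123.8 litre (4 s.f.). Final answer: 123.8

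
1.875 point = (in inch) 0.02604. Check: 1 point = 0.00035277778 m, so 1.875 point = 1.875 * 0.00035277778 = 0.00066145833 m. 1 inch = 0.0254 m, so 0.00066145833 m = 0.00066145833 / 0.0254 = 0.026041667 inch ≈ 0.02604 inch (4 s.f.).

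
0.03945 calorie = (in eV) 1.03e+18. Check: 1 calorie = 4.184 J, so 0.03945 calorie = 0.03945 * 4.184 = 0.1650588 J. 1 eV = 1.6021766e-19 J, so 0.1650588 J = 0.1650588 / 1.6021766e-19 = 1.030216e+18 eV ≈ 1.03e+18 eV (4 s.f.).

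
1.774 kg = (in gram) 1774. Check: 1 gram = 0.001 kg, so 1.774 kg = 1.774 / 0.001 = 1774 gram.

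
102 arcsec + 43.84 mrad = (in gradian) 1 arcsec = 4.8481368e-06 rad, so 102 arcsec = 102 * 4.8481368e-06 = 0.00049450995 rad. 1 mrad = 0.001 rad, so 43.84 mrad = 43.84 * 0.001 = 0.04384 rad. Sum: 0.00049450995 + 0.04384 = 0.04433451 rad. 1 gradian = 0.015707963 rad, so 0.04433451 rad = 0.04433451 / 0.015707963 = 2.8224226 gradian ≈ 2.822 gradian (4 s.f.). Final answer: 2.822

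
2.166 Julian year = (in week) 1 Julian year = 31557600 s, so 2.166 Julian year = 2.166 * 31557600 = 68353762 s. 1 week = 604800 s, so 68353762 s = 68353762 / 604800 = 113.01879 week ≈ 113 week (4 s.f.). Final answer: 113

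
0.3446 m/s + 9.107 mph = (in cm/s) 0.3446 m/s is already in m/s. 1 mph = 0.44704 m/s, so 9.107 mph = 9.107 * 0.44704 = 4.0711933 m/s. Sum: 0.3446 + 4.0711933 = 4.4157933 m/s. 1 cm/s = 0.01 m/s, so 4.4157933 m/s = 4.4157933 / 0.01 = 441.57933 cm/s ≈ 441.6 cm/s (4 s.f.). Final answer: 441.6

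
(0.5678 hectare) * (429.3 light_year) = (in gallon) 1 hectare = 10000 m^2, so 0.5678 hectare = 0.5678 * 10000 = 5678 m^2. 1 light_year = 9.4607305e+15 m, so 429.3 light_year = 429.3 * 9.4607305e+15 = 4.0614916e+18 m. Combine: 5678 m^2 * 4.0614916e+18 m = 2.3061149e+22 m^3. 1 gallon = 0.0037854118 m^3, so 2.3061149e+22 m^3 = 2.3061149e+22 / 0.0037854118 = 6.0921111e+24 gallon ≈ 6.092e+24 gallon (4 s.f.). Final answer: 6.092e+24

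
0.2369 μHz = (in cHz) 1 μHz = 1e-06 Hz, so 0.2369 μHz = 0.2369 * 1e-06 = 2.369e-07 Hz. 1 cHz = 0.01 Hz, so 2.369e-07 Hz = 2.369e-07 / 0.01 = 2.369e-05 cHz. Final answer: 2.369e-05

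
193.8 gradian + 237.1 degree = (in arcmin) 1 gradian = 0.015707963 rad, so 193.8 gradian = 193.8 * 0.015707963 = 3.0442033 rad. 1 degree = 0.017453293 rad, so 237.1 degree = 237.1 * 0.017453293 = 4.1381757 rad. Sum: 3.0442033 + 4.1381757 = 7.1823789 rad. 1 arcmin = 0.00029088821 rad, so 7.1823789 rad = 7.1823789 / 0.00029088821 = 24691.2 arcmin ≈ 2.469e+04 arcmin (4 s.f.). Final answer: 2.469e+04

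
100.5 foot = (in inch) 1 foot = 0.3048 m, so 100.5 foot = 100.5 * 0.3048 = 30.6324 m. 1 inch = 0.0254 m, so 30.6324 m = 30.6324 / 0.0254 = 1206 inch. Final answer: 1206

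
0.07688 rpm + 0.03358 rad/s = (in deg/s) 1 rpm = 0.10471976 rad/s, so 0.07688 rpm = 0.07688 * 0.10471976 = 0.0080508548 rad/s. 0.03358 rad/s is already in rad/s. Sum: 0.0080508548 + 0.03358 = 0.041630855 rad/s. 1 deg/s = 0.017453293 rad/s, so 0.041630855 rad/s = 0.041630855 / 0.017453293 = 2.3852723 deg/s ≈ 2.385 deg/s (4 s.f.). Final answer: 2.385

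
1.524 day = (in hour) 36.58. Check: 1 day = 86400 s, so 1.524 day = 1.524 * 86400 = 131673.6 s. 1 hour = 3600 s, so 131673.6 s = 131673.6 / 3600 = 36.576 hour ≈ 36.58 hour (4 s.f.).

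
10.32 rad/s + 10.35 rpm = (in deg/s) 653.4. Check: 10.32 rad/s is already in rad/s. 1 rpm = 0.10471976 rad/s, so 10.35 rpm = 10.35 * 0.10471976 = 1.0838495 rad/s. Sum: 10.32 + 1.0838495 = 11.403849 rad/s. 1 deg/s = 0.017453293 rad/s, so 11.403849 rad/s = 11.403849 / 0.017453293 = 653.39244 deg/s ≈ 653.4 deg/s (4 s.f.).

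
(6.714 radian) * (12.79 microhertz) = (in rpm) 6.714 radian = 6.714 rad. 1 microhertz = 1e-06 Hz, so 12.79 microhertz = 12.79 * 1e-06 = 1.279e-05 Hz. Combine: 6.714 rad * 1.279e-05 Hz = 8.587206e-05 rad/s. 1 rpm = 0.10471976 rad/s, so 8.587206e-05 rad/s = 8.587206e-05 / 0.10471976 = 0.00082001777 rpm ≈ 0.00082 rpm (4 s.f.). Final answer: 0.00082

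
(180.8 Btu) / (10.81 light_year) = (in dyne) 1 Btu = 1055.0559 J, so 180.8 Btu = 180.8 * 1055.0559 = 190754.1 J. 1 light_year = 9.4607305e+15 m, so 10.81 light_year = 10.81 * 9.4607305e+15 = 1.022705e+17 m. Combine: 190754.1 J / 1.022705e+17 m = 1.8651919e-12 N. 1 dyne = 1e-05 N, so 1.8651919e-12 N = 1.8651919e-12 / 1e-05 = 1.8651919e-07 dyne ≈ 1.865e-07 dyne (4 s.f.). Final answer: 1.865e-07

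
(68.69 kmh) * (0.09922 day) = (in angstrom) 1 kmh = 0.27777778 m/s, so 68.69 kmh = 68.69 * 0.27777778 = 19.080556 m/s. 1 day = 86400 s, so 0.09922 day = 0.09922 * 86400 = 8572.608 s. Combine: 19.080556 m/s * 8572.608 s = 163570.12 m. 1 angstrom = 1e-10 m, so 163570.12 m = 163570.12 / 1e-10 = 1.6357012e+15 angstrom ≈ 1.636e+15 angstrom (4 s.f.). Final answer: 1.636e+15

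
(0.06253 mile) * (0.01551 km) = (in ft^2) 1.68e+04. Check: 1 mile = 1609.344 m, so 0.06253 mile = 0.06253 * 1609.344 = 100.63228 m. 1 km = 1000 m, so 0.01551 km = 0.01551 * 1000 = 15.51 m. Combine: 100.63228 m * 15.51 m = 1560.8067 m^2. 1 ft^2 = 0.09290304 m^2, so 1560.8067 m^2 = 1560.8067 / 0.09290304 = 16800.383 ft^2 ≈ 1.68e+04 ft^2 (4 s.f.).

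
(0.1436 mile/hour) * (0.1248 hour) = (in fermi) 1 mile/hour = 0.44704 m/s, so 0.1436 mile/hour = 0.1436 * 0.44704 = 0.064194944 m/s. 1 hour = 3600 s, so 0.1248 hour = 0.1248 * 3600 = 449.28 s. Combine: 0.064194944 m/s * 449.28 s = 28.841504 m. 1 fermi = 1e-15 m, so 28.841504 m = 28.841504 / 1e-15 = 2.8841504e+16 fermi ≈ 2.884e+16 fermi (4 s.f.). Final answer: 2.884e+16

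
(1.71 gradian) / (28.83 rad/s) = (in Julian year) 1 gradian = 0.015707963 rad, so 1.71 gradian = 1.71 * 0.015707963 = 0.026860617 rad. 28.83 rad/s is already in rad/s. Combine: 0.026860617 rad / 28.83 rad/s = 0.00093168981 s. 1 Julian year = 31557600 s, so 0.00093168981 s = 0.00093168981 / 31557600 = 2.9523468e-11 Julian year ≈ 2.952e-11 Julian year (4 s.f.). Final answer: 2.952e-11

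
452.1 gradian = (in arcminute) 1 gradian = 0.015707963 rad, so 452.1 gradian = 452.1 * 0.015707963 = 7.1015702 rad. 1 arcminute = 0.00029088821 rad, so 7.1015702 rad = 7.1015702 / 0.00029088821 = 24413.4 arcminute ≈ 2.441e+04 arcminute (4 s.f.). Final answer: 2.441e+04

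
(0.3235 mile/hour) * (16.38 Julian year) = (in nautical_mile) 1 mile/hour = 0.44704 m/s, so 0.3235 mile/hour = 0.3235 * 0.44704 = 0.14461744 m/s. 1 Julian year = 31557600 s, so 16.38 Julian year = 16.38 * 31557600 = 5.1691349e+08 s. Combine: 0.14461744 m/s * 5.1691349e+08 s = 74754705 m. 1 nautical_mile = 1852 m, so 74754705 m = 74754705 / 1852 = 40364.312 nautical_mile ≈ 4.036e+04 nautical_mile (4 s.f.). Final answer: 4.036e+04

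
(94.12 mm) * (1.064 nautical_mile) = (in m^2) 185.5. Check: 1 mm = 0.001 m, so 94.12 mm = 94.12 * 0.001 = 0.09412 m. 1 nautical_mile = 1852 m, so 1.064 nautical_mile = 1.064 * 1852 = 1970.528 m. Combine: 0.09412 m * 1970.528 m = 185.4661 m^2. Result: 185.4661 m^2 ≈ 185.5 m^2 (4 s.f.).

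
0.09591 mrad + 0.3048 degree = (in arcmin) 18.62. Check: 1 mrad = 0.001 rad, so 0.09591 mrad = 0.09591 * 0.001 = 9.591e-05 rad. 1 degree = 0.017453293 rad, so 0.3048 degree = 0.3048 * 0.017453293 = 0.0053197636 rad. Sum: 9.591e-05 + 0.0053197636 = 0.0054156736 rad. 1 arcmin = 0.00029088821 rad, so 0.0054156736 rad = 0.0054156736 / 0.00029088821 = 18.617714 arcmin ≈ 18.62 arcmin (4 s.f.).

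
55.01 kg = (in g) 5.501e+04. Check: 1 g = 0.001 kg, so 55.01 kg = 55.01 / 0.001 = 55010 g ≈ 5.501e+04 g (4 s.f.).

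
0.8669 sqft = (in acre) 1.99e-05. Check: 1 sqft = 0.09290304 m^2, so 0.8669 sqft = 0.8669 * 0.09290304 = 0.080537645 m^2. 1 acre = 4046.8564 m^2, so 0.080537645 m^2 = 0.080537645 / 4046.8564 = 1.9901286e-05 acre ≈ 1.99e-05 acre (4 s.f.).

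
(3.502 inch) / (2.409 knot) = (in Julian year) 1 inch = 0.0254 m, so 3.502 inch = 3.502 * 0.0254 = 0.0889508 m. 1 knot = 0.51444444 m/s, so 2.409 knot = 2.409 * 0.51444444 = 1.2392967 m/s. Combine: 0.0889508 m / 1.2392967 m/s = 0.071775227 s. 1 Julian year = 31557600 s, so 0.071775227 s = 0.071775227 / 31557600 = 2.2744197e-09 Julian year ≈ 2.274e-09 Julian year (4 s.f.). Final answer: 2.274e-09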